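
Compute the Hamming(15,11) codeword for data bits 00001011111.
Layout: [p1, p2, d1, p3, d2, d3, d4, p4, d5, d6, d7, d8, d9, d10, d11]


Parity bits: p1=0, p2=1, p3=0, p4=0

010000001011111


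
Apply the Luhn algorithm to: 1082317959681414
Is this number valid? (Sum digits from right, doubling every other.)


Luhn sum = 65
65 mod 10 = 5

Invalid (Luhn sum mod 10 = 5)


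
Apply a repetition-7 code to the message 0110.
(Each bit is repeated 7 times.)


Each bit -> 7 copies

0000000111111111111110000000


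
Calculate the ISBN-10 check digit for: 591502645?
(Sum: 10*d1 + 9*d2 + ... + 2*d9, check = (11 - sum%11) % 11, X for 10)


Weighted sum: 230
230 mod 11 = 10

Check digit: 1


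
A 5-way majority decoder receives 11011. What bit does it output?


Ones: 4 out of 5
Threshold: 3

1 (4/5 voted 1)


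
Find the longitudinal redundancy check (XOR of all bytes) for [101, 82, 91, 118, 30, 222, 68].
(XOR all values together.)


XOR chain: 101 ^ 82 ^ 91 ^ 118 ^ 30 ^ 222 ^ 68 = 158

158


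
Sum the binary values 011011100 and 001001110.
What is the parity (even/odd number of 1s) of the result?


011011100 = 220
001001110 = 78
Sum = 298 = 100101010
1s count = 4

even parity (4 ones in 100101010)


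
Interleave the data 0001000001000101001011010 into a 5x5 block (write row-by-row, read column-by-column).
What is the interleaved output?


Matrix:
  00010
  00001
  00010
  10010
  11010
Read columns: 0001100001000001011101000

0001100001000001011101000


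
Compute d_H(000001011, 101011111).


XOR: 101010100
Count of 1s: 4

4


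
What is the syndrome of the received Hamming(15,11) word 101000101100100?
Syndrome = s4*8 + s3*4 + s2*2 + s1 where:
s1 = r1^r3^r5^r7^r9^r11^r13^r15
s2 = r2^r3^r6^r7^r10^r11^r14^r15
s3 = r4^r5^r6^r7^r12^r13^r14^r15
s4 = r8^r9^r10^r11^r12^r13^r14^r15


s1=1, s2=1, s3=0, s4=1

Syndrome = 11 (error at position 11)


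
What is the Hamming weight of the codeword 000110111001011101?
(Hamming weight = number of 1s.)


Counting 1s in 000110111001011101

10


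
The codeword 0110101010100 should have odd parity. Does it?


Number of 1s: 6

No, parity error (6 ones)


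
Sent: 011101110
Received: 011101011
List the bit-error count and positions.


XOR: 000000101

2 error(s) at position(s): 6, 8


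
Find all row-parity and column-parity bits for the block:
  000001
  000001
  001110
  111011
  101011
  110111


Row parities: 111101
Column parities: 101001

Row P: 111101, Col P: 101001, Corner: 1


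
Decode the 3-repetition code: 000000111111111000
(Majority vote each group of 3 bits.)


Groups: 000, 000, 111, 111, 111, 000
Majority votes: 001110

001110


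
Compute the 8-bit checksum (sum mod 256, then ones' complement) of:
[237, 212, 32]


Sum = 481 mod 256 = 225
Complement = 30

30


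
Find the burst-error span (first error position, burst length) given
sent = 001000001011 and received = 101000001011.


XOR: 100000000000

Burst at position 0, length 1


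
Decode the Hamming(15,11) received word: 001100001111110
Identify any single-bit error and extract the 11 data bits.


Syndrome = 0: no error detected

Data: 10001111110 (no errors)


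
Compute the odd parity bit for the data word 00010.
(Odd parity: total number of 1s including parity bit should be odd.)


Number of 1s in data: 1
Parity bit: 0

0


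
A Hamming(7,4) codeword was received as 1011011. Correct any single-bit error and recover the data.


Syndrome = 7: error at position 7

Data: 1010 (corrected bit 7)


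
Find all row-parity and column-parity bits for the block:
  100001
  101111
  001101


Row parities: 011
Column parities: 000011

Row P: 011, Col P: 000011, Corner: 0


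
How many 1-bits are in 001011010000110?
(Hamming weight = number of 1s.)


Counting 1s in 001011010000110

6


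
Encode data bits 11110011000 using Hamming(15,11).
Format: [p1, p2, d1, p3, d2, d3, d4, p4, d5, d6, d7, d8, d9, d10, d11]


Parity bits: p1=0, p2=0, p3=0, p4=0

001011100011000


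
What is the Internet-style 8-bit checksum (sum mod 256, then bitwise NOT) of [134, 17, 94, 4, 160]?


Sum = 409 mod 256 = 153
Complement = 102

102


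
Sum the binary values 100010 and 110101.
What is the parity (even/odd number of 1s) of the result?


100010 = 34
110101 = 53
Sum = 87 = 1010111
1s count = 5

odd parity (5 ones in 1010111)


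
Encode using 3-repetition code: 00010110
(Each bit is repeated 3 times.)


Each bit -> 3 copies

000000000111000111111000


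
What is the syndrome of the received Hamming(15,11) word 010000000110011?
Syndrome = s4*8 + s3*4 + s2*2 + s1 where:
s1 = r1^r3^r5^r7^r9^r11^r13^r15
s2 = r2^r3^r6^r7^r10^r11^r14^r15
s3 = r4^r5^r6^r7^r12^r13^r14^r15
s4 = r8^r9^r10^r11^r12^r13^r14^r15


s1=0, s2=1, s3=0, s4=0

Syndrome = 2 (error at position 2)


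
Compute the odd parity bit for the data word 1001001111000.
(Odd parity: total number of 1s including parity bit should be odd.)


Number of 1s in data: 6
Parity bit: 1

1


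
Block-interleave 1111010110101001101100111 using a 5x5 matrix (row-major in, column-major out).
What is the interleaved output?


Matrix:
  11110
  10110
  10100
  11011
  00111
Read columns: 1111010010111011101100011

1111010010111011101100011


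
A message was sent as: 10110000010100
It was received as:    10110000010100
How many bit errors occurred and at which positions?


XOR: 00000000000000

0 errors (received matches sent)


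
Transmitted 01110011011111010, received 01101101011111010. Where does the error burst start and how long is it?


XOR: 00011110000000000

Burst at position 3, length 4


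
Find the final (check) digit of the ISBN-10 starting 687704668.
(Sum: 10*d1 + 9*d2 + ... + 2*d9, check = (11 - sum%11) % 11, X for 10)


Weighted sum: 315
315 mod 11 = 7

Check digit: 4


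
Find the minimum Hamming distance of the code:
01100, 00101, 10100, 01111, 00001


Comparing all pairs, minimum distance: 1
Can detect 0 errors, correct 0 errors

1


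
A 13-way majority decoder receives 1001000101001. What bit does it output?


Ones: 5 out of 13
Threshold: 7

0 (5/13 voted 1)


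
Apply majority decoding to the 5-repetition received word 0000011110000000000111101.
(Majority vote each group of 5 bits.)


Groups: 00000, 11110, 00000, 00001, 11101
Majority votes: 01001

01001


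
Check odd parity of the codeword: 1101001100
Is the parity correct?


Number of 1s: 5

Yes, parity is correct (5 ones)


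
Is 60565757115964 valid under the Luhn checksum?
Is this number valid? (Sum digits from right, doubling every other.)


Luhn sum = 46
46 mod 10 = 6

Invalid (Luhn sum mod 10 = 6)


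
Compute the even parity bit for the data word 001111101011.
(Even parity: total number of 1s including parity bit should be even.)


Number of 1s in data: 8
Parity bit: 0

0


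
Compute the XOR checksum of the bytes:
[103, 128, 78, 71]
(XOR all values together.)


XOR chain: 103 ^ 128 ^ 78 ^ 71 = 238

238


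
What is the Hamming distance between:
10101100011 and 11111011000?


XOR: 01010111011
Count of 1s: 7

7


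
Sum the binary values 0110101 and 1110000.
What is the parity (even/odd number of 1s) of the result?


0110101 = 53
1110000 = 112
Sum = 165 = 10100101
1s count = 4

even parity (4 ones in 10100101)


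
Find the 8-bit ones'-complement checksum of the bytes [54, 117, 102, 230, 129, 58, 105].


Sum = 795 mod 256 = 27
Complement = 228

228


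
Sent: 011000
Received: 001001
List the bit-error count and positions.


XOR: 010001

2 error(s) at position(s): 1, 5


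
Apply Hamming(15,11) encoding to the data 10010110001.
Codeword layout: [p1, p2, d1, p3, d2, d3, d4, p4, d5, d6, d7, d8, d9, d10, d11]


Parity bits: p1=0, p2=1, p3=0, p4=1

011000110110001


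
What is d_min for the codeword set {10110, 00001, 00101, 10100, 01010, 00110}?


Comparing all pairs, minimum distance: 1
Can detect 0 errors, correct 0 errors

1


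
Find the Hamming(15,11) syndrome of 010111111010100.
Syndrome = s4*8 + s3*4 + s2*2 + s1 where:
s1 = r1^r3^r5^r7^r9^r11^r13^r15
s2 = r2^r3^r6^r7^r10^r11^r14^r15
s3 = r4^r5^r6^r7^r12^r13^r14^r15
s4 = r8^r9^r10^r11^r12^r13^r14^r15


s1=1, s2=0, s3=1, s4=0

Syndrome = 5 (error at position 5)


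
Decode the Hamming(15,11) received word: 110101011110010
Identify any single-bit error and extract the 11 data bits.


Syndrome = 15: error at position 15

Data: 00101110011 (corrected bit 15)


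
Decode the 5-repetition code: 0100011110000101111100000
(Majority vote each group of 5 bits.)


Groups: 01000, 11110, 00010, 11111, 00000
Majority votes: 01010

01010


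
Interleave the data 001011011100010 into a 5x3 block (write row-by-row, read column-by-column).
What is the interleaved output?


Matrix:
  001
  011
  011
  100
  010
Read columns: 000100110111100

000100110111100


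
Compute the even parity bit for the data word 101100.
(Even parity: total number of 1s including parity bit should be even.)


Number of 1s in data: 3
Parity bit: 1

1


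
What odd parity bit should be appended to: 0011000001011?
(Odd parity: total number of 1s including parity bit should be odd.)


Number of 1s in data: 5
Parity bit: 0

0


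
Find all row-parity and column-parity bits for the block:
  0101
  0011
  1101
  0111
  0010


Row parities: 00111
Column parities: 1110

Row P: 00111, Col P: 1110, Corner: 1


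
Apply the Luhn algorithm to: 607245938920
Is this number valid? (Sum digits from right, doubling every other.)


Luhn sum = 55
55 mod 10 = 5

Invalid (Luhn sum mod 10 = 5)


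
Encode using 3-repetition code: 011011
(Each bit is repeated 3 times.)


Each bit -> 3 copies

000111111000111111


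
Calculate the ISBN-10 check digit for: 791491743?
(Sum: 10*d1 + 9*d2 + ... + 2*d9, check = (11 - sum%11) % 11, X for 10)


Weighted sum: 292
292 mod 11 = 6

Check digit: 5


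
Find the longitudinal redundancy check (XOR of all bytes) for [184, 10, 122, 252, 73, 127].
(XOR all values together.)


XOR chain: 184 ^ 10 ^ 122 ^ 252 ^ 73 ^ 127 = 2

2


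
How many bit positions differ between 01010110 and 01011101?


XOR: 00001011
Count of 1s: 3

3


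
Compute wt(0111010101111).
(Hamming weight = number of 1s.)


Counting 1s in 0111010101111

9


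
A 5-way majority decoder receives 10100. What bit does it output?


Ones: 2 out of 5
Threshold: 3

0 (2/5 voted 1)


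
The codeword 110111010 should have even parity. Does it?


Number of 1s: 6

Yes, parity is correct (6 ones)


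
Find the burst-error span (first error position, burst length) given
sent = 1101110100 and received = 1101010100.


XOR: 0000100000

Burst at position 4, length 1


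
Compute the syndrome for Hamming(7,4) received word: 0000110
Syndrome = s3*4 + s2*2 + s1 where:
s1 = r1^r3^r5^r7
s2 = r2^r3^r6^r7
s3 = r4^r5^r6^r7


s1=1, s2=1, s3=0

Syndrome = 3 (error at position 3)


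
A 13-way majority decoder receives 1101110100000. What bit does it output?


Ones: 6 out of 13
Threshold: 7

0 (6/13 voted 1)


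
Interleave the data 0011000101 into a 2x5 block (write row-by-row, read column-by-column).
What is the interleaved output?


Matrix:
  00110
  00101
Read columns: 0000111001

0000111001


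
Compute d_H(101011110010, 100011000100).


XOR: 001000110110
Count of 1s: 5

5


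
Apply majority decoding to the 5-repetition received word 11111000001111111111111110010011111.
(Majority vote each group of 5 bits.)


Groups: 11111, 00000, 11111, 11111, 11111, 00100, 11111
Majority votes: 1011101

1011101


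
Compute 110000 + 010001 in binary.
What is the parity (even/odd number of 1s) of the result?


110000 = 48
010001 = 17
Sum = 65 = 1000001
1s count = 2

even parity (2 ones in 1000001)


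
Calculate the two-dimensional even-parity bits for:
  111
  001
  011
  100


Row parities: 1101
Column parities: 001

Row P: 1101, Col P: 001, Corner: 1


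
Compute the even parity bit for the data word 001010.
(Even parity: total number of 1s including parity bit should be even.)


Number of 1s in data: 2
Parity bit: 0

0


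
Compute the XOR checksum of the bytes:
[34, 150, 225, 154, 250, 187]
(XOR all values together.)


XOR chain: 34 ^ 150 ^ 225 ^ 154 ^ 250 ^ 187 = 142

142


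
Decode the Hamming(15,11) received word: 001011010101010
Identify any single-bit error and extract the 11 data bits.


Syndrome = 0: no error detected

Data: 11100101010 (no errors)


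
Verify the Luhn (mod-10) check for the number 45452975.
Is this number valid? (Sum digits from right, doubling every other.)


Luhn sum = 49
49 mod 10 = 9

Invalid (Luhn sum mod 10 = 9)


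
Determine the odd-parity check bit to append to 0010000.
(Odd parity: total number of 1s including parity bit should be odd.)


Number of 1s in data: 1
Parity bit: 0

0


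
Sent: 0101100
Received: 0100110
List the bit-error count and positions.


XOR: 0001010

2 error(s) at position(s): 3, 5


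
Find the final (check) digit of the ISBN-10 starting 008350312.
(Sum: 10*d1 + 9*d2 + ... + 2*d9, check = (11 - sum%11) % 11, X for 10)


Weighted sum: 134
134 mod 11 = 2

Check digit: 9


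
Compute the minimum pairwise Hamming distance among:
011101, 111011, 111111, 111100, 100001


Comparing all pairs, minimum distance: 1
Can detect 0 errors, correct 0 errors

1


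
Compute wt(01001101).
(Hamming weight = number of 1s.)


Counting 1s in 01001101

4


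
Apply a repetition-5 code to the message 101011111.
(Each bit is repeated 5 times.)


Each bit -> 5 copies

111110000011111000001111111111111111111111111


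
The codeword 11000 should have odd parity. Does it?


Number of 1s: 2

No, parity error (2 ones)


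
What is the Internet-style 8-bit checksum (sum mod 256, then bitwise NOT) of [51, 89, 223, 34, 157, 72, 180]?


Sum = 806 mod 256 = 38
Complement = 217

217


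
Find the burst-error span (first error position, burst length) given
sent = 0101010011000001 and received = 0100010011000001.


XOR: 0001000000000000

Burst at position 3, length 1


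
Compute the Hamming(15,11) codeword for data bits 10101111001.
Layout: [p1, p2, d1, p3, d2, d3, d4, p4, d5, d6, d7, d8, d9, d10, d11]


Parity bits: p1=0, p2=1, p3=1, p4=1

011101011111001


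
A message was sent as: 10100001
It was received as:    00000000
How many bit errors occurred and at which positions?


XOR: 10100001

3 error(s) at position(s): 0, 2, 7


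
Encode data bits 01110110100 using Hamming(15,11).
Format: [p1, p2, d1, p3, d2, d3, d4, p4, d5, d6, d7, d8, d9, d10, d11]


Parity bits: p1=0, p2=0, p3=0, p4=1

000011110110100


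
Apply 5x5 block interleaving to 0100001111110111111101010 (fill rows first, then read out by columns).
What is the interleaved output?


Matrix:
  01000
  01111
  11011
  11111
  01010
Read columns: 0011011111010100111101110

0011011111010100111101110


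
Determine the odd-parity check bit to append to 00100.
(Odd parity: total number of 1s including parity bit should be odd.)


Number of 1s in data: 1
Parity bit: 0

0


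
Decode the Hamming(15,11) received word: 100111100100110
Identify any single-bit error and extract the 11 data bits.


Syndrome = 8: error at position 8

Data: 01110100110 (corrected bit 8)


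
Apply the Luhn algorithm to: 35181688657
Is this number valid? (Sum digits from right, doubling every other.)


Luhn sum = 45
45 mod 10 = 5

Invalid (Luhn sum mod 10 = 5)


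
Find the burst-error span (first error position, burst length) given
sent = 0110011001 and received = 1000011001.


XOR: 1110000000

Burst at position 0, length 3


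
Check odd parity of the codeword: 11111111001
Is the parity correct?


Number of 1s: 9

Yes, parity is correct (9 ones)


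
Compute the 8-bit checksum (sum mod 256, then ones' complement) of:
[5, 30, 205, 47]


Sum = 287 mod 256 = 31
Complement = 224

224


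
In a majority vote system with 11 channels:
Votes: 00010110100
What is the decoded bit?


Ones: 4 out of 11
Threshold: 6

0 (4/11 voted 1)


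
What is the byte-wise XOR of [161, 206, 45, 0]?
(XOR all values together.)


XOR chain: 161 ^ 206 ^ 45 ^ 0 = 66

66


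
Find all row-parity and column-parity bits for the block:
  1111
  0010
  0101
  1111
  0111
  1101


Row parities: 010011
Column parities: 1101

Row P: 010011, Col P: 1101, Corner: 1


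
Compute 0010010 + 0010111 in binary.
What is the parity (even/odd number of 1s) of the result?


0010010 = 18
0010111 = 23
Sum = 41 = 101001
1s count = 3

odd parity (3 ones in 101001)


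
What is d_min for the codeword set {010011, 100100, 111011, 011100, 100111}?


Comparing all pairs, minimum distance: 2
Can detect 1 errors, correct 0 errors

2


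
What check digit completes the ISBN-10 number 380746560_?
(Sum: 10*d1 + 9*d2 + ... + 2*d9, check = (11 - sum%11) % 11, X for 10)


Weighted sum: 243
243 mod 11 = 1

Check digit: X


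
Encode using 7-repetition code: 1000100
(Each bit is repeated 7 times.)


Each bit -> 7 copies

1111111000000000000000000000111111100000000000000


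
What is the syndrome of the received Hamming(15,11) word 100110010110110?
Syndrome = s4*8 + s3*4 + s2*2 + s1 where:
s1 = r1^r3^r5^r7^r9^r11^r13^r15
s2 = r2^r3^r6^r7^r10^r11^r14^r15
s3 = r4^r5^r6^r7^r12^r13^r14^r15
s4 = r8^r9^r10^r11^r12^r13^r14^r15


s1=0, s2=1, s3=0, s4=1

Syndrome = 10 (error at position 10)


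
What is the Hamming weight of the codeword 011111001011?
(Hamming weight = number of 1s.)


Counting 1s in 011111001011

8


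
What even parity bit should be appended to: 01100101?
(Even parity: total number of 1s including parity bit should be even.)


Number of 1s in data: 4
Parity bit: 0

0


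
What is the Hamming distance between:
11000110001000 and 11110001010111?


XOR: 00110111011111
Count of 1s: 10

10


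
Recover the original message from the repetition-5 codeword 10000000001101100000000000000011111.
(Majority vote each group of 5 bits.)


Groups: 10000, 00000, 11011, 00000, 00000, 00000, 11111
Majority votes: 0010001

0010001


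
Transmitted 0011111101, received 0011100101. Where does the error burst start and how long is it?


XOR: 0000011000

Burst at position 5, length 2


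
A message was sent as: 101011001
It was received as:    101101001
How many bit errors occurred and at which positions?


XOR: 000110000

2 error(s) at position(s): 3, 4


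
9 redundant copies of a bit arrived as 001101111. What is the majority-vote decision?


Ones: 6 out of 9
Threshold: 5

1 (6/9 voted 1)


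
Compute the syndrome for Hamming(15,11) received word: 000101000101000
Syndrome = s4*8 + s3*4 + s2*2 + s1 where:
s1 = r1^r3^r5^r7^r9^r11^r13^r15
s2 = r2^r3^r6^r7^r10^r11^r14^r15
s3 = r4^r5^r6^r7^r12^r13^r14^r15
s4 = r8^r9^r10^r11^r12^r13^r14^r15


s1=0, s2=0, s3=1, s4=0

Syndrome = 4 (error at position 4)


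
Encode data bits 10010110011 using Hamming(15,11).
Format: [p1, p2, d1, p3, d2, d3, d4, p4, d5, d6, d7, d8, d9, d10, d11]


Parity bits: p1=0, p2=0, p3=1, p4=0

001100100110011


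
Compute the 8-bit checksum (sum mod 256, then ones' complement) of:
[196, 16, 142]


Sum = 354 mod 256 = 98
Complement = 157

157


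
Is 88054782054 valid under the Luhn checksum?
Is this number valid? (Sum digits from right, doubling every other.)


Luhn sum = 42
42 mod 10 = 2

Invalid (Luhn sum mod 10 = 2)


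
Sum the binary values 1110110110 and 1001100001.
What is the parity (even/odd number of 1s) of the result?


1110110110 = 950
1001100001 = 609
Sum = 1559 = 11000010111
1s count = 6

even parity (6 ones in 11000010111)


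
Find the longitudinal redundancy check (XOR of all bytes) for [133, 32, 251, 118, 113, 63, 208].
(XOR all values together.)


XOR chain: 133 ^ 32 ^ 251 ^ 118 ^ 113 ^ 63 ^ 208 = 182

182


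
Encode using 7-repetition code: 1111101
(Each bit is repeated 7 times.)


Each bit -> 7 copies

1111111111111111111111111111111111100000001111111


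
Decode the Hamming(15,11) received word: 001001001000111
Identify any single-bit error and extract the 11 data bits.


Syndrome = 0: no error detected

Data: 10101000111 (no errors)


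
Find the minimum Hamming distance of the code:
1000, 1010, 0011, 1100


Comparing all pairs, minimum distance: 1
Can detect 0 errors, correct 0 errors

1


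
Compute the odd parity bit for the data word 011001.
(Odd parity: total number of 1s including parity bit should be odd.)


Number of 1s in data: 3
Parity bit: 0

0


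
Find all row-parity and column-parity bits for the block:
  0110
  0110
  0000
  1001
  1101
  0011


Row parities: 000010
Column parities: 0111

Row P: 000010, Col P: 0111, Corner: 1


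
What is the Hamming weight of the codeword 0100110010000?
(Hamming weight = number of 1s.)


Counting 1s in 0100110010000

4


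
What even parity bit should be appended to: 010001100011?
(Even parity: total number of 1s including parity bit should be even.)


Number of 1s in data: 5
Parity bit: 1

1


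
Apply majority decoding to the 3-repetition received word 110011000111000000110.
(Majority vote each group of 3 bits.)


Groups: 110, 011, 000, 111, 000, 000, 110
Majority votes: 1101001

1101001


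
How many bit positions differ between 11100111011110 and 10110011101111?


XOR: 01010100110001
Count of 1s: 6

6


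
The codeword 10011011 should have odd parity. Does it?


Number of 1s: 5

Yes, parity is correct (5 ones)


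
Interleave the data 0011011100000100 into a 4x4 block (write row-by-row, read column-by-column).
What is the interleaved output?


Matrix:
  0011
  0111
  0000
  0100
Read columns: 0000010111001100

0000010111001100


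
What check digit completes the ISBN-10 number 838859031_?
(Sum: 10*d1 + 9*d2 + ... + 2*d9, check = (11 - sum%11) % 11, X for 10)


Weighted sum: 313
313 mod 11 = 5

Check digit: 6


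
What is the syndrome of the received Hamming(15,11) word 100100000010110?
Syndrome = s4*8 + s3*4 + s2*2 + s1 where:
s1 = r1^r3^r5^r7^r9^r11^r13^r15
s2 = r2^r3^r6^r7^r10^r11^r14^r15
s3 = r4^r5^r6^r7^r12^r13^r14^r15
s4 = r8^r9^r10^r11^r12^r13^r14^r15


s1=1, s2=0, s3=1, s4=1

Syndrome = 13 (error at position 13)


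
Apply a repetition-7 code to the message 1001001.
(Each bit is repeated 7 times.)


Each bit -> 7 copies

1111111000000000000001111111000000000000001111111


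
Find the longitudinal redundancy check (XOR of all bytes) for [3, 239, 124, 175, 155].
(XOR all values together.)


XOR chain: 3 ^ 239 ^ 124 ^ 175 ^ 155 = 164

164


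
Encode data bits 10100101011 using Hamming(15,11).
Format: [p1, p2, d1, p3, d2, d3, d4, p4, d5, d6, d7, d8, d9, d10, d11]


Parity bits: p1=0, p2=1, p3=0, p4=0

011001000101011


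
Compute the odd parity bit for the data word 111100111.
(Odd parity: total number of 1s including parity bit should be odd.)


Number of 1s in data: 7
Parity bit: 0

0


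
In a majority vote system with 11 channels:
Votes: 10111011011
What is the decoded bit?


Ones: 8 out of 11
Threshold: 6

1 (8/11 voted 1)


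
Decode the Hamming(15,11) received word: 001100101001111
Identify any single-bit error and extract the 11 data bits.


Syndrome = 9: error at position 9

Data: 10010001111 (corrected bit 9)


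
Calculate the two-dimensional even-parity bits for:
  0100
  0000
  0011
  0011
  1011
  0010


Row parities: 100011
Column parities: 1101

Row P: 100011, Col P: 1101, Corner: 1


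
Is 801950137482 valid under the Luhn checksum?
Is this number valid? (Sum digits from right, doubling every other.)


Luhn sum = 42
42 mod 10 = 2

Invalid (Luhn sum mod 10 = 2)


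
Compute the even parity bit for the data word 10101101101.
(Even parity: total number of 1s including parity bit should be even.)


Number of 1s in data: 7
Parity bit: 1

1


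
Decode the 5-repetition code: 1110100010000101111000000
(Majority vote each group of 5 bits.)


Groups: 11101, 00010, 00010, 11110, 00000
Majority votes: 10010

10010


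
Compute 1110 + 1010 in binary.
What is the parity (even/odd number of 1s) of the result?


1110 = 14
1010 = 10
Sum = 24 = 11000
1s count = 2

even parity (2 ones in 11000)


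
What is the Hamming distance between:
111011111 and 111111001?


XOR: 000100110
Count of 1s: 3

3


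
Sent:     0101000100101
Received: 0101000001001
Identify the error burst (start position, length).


XOR: 0000000101100

Burst at position 7, length 4


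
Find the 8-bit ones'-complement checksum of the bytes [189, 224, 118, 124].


Sum = 655 mod 256 = 143
Complement = 112

112


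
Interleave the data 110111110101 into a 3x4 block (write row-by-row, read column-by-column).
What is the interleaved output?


Matrix:
  1101
  1111
  0101
Read columns: 110111010111

110111010111


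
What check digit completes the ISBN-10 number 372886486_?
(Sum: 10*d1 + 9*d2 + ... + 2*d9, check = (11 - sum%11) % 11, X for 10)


Weighted sum: 295
295 mod 11 = 9

Check digit: 2


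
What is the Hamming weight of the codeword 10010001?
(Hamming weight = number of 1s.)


Counting 1s in 10010001

3


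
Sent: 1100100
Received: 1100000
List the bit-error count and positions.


XOR: 0000100

1 error(s) at position(s): 4


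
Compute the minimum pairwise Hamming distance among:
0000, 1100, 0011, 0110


Comparing all pairs, minimum distance: 2
Can detect 1 errors, correct 0 errors

2


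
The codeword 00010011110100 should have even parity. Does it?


Number of 1s: 6

Yes, parity is correct (6 ones)


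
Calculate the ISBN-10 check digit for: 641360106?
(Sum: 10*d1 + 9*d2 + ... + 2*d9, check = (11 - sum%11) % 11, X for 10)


Weighted sum: 177
177 mod 11 = 1

Check digit: X


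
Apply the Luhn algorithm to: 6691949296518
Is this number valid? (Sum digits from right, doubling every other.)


Luhn sum = 77
77 mod 10 = 7

Invalid (Luhn sum mod 10 = 7)


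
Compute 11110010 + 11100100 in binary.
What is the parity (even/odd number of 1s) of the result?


11110010 = 242
11100100 = 228
Sum = 470 = 111010110
1s count = 6

even parity (6 ones in 111010110)


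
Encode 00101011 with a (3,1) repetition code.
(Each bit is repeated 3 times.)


Each bit -> 3 copies

000000111000111000111111


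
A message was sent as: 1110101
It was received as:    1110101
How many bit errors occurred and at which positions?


XOR: 0000000

0 errors (received matches sent)


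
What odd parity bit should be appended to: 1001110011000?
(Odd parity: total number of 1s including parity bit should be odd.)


Number of 1s in data: 6
Parity bit: 1

1


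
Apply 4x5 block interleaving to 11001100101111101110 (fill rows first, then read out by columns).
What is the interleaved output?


Matrix:
  11001
  10010
  11111
  01110
Read columns: 11101011001101111010

11101011001101111010


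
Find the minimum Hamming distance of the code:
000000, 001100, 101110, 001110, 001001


Comparing all pairs, minimum distance: 1
Can detect 0 errors, correct 0 errors

1


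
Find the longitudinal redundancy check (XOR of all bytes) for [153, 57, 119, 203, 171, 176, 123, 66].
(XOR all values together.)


XOR chain: 153 ^ 57 ^ 119 ^ 203 ^ 171 ^ 176 ^ 123 ^ 66 = 62

62


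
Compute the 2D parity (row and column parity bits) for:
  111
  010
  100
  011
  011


Row parities: 11100
Column parities: 001

Row P: 11100, Col P: 001, Corner: 1


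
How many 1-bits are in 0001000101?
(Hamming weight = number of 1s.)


Counting 1s in 0001000101

3


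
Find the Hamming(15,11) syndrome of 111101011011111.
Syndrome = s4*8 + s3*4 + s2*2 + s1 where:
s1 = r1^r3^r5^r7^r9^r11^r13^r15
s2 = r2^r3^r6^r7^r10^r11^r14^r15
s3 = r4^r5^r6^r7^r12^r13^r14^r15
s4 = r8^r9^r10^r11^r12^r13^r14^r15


s1=0, s2=0, s3=0, s4=1

Syndrome = 8 (error at position 8)


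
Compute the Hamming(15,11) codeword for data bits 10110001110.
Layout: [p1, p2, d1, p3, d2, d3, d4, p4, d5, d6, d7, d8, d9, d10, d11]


Parity bits: p1=1, p2=0, p3=1, p4=1

101101110001110


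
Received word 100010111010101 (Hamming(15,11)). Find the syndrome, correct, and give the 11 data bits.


Syndrome = 11: error at position 11

Data: 01011000101 (corrected bit 11)


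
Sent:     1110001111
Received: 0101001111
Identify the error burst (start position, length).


XOR: 1011000000

Burst at position 0, length 4


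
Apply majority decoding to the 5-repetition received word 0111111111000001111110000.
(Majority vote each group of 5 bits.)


Groups: 01111, 11111, 00000, 11111, 10000
Majority votes: 11010

11010


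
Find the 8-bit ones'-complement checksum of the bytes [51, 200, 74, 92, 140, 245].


Sum = 802 mod 256 = 34
Complement = 221

221


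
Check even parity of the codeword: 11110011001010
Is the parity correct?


Number of 1s: 8

Yes, parity is correct (8 ones)


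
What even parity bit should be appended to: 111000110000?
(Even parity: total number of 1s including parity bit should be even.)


Number of 1s in data: 5
Parity bit: 1

1


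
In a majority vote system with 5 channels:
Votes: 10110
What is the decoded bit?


Ones: 3 out of 5
Threshold: 3

1 (3/5 voted 1)


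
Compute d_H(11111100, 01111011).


XOR: 10000111
Count of 1s: 4

4


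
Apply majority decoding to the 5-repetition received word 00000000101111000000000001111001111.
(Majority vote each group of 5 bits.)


Groups: 00000, 00010, 11110, 00000, 00000, 11110, 01111
Majority votes: 0010011

0010011


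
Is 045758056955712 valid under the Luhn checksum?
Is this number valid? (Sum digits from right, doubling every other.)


Luhn sum = 63
63 mod 10 = 3

Invalid (Luhn sum mod 10 = 3)


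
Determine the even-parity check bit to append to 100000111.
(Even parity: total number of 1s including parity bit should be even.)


Number of 1s in data: 4
Parity bit: 0

0


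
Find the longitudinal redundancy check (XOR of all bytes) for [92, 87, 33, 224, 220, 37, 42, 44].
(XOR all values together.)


XOR chain: 92 ^ 87 ^ 33 ^ 224 ^ 220 ^ 37 ^ 42 ^ 44 = 53

53


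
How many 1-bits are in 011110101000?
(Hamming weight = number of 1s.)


Counting 1s in 011110101000

6


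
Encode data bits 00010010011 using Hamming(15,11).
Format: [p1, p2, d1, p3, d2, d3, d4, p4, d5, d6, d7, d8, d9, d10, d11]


Parity bits: p1=1, p2=0, p3=1, p4=1

100100110010011


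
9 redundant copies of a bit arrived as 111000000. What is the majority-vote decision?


Ones: 3 out of 9
Threshold: 5

0 (3/9 voted 1)


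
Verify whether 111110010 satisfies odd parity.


Number of 1s: 6

No, parity error (6 ones)


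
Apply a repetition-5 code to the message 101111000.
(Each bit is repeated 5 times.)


Each bit -> 5 copies

111110000011111111111111111111000000000000000


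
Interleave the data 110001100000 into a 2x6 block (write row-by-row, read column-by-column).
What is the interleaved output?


Matrix:
  110001
  100000
Read columns: 111000000010

111000000010


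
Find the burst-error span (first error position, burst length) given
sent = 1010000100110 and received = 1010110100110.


XOR: 0000110000000

Burst at position 4, length 2


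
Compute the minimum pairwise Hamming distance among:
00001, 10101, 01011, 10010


Comparing all pairs, minimum distance: 2
Can detect 1 errors, correct 0 errors

2


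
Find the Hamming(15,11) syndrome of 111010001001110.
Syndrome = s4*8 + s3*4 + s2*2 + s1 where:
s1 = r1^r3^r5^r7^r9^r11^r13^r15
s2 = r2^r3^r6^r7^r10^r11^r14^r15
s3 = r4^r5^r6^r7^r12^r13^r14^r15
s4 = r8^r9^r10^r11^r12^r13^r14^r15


s1=1, s2=1, s3=0, s4=0

Syndrome = 3 (error at position 3)


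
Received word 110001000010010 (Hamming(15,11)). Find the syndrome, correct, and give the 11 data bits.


Syndrome = 0: no error detected

Data: 00100010010 (no errors)


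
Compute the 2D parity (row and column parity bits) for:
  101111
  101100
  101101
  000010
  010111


Row parities: 11010
Column parities: 111011

Row P: 11010, Col P: 111011, Corner: 1


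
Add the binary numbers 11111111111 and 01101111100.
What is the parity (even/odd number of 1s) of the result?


11111111111 = 2047
01101111100 = 892
Sum = 2939 = 101101111011
1s count = 9

odd parity (9 ones in 101101111011)


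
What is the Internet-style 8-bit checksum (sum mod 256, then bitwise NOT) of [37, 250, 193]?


Sum = 480 mod 256 = 224
Complement = 31

31


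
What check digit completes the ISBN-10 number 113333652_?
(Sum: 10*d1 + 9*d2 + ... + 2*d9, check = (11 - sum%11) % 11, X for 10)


Weighted sum: 140
140 mod 11 = 8

Check digit: 3


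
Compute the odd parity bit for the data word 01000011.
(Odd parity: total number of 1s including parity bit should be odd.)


Number of 1s in data: 3
Parity bit: 0

0


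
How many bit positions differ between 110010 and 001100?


XOR: 111110
Count of 1s: 5

5


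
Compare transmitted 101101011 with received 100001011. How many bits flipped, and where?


XOR: 001100000

2 error(s) at position(s): 2, 3


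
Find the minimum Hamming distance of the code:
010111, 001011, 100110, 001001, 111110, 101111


Comparing all pairs, minimum distance: 1
Can detect 0 errors, correct 0 errors

1


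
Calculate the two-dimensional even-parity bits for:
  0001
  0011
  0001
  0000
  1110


Row parities: 10101
Column parities: 1101

Row P: 10101, Col P: 1101, Corner: 1


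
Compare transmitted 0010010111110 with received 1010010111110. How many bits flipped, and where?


XOR: 1000000000000

1 error(s) at position(s): 0


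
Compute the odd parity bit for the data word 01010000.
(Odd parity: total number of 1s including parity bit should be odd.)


Number of 1s in data: 2
Parity bit: 1

1


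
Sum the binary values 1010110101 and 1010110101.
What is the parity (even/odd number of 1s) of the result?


1010110101 = 693
1010110101 = 693
Sum = 1386 = 10101101010
1s count = 6

even parity (6 ones in 10101101010)


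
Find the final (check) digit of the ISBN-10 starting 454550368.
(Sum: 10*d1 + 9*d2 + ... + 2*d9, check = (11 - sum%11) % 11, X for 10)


Weighted sum: 228
228 mod 11 = 8

Check digit: 3


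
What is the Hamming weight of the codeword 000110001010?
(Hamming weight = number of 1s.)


Counting 1s in 000110001010

4


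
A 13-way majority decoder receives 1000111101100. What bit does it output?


Ones: 7 out of 13
Threshold: 7

1 (7/13 voted 1)


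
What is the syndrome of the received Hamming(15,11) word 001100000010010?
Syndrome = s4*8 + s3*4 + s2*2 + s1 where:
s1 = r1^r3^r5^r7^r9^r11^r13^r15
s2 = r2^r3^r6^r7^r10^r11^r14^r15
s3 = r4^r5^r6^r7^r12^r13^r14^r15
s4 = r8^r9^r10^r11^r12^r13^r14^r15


s1=0, s2=1, s3=0, s4=0

Syndrome = 2 (error at position 2)


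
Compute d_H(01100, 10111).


XOR: 11011
Count of 1s: 4

4


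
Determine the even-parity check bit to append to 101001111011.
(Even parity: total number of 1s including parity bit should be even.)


Number of 1s in data: 8
Parity bit: 0

0


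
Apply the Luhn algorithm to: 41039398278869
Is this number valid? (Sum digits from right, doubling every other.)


Luhn sum = 79
79 mod 10 = 9

Invalid (Luhn sum mod 10 = 9)


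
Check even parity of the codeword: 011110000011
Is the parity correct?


Number of 1s: 6

Yes, parity is correct (6 ones)


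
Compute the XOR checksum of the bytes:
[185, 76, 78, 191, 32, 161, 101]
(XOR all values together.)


XOR chain: 185 ^ 76 ^ 78 ^ 191 ^ 32 ^ 161 ^ 101 = 224

224


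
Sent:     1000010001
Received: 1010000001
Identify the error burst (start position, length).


XOR: 0010010000

Burst at position 2, length 4


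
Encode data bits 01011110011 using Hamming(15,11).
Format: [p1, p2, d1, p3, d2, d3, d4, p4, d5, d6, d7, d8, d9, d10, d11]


Parity bits: p1=1, p2=1, p3=0, p4=1

110010111110011


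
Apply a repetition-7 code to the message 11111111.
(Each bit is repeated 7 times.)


Each bit -> 7 copies

11111111111111111111111111111111111111111111111111111111


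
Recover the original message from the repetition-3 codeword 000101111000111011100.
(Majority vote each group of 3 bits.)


Groups: 000, 101, 111, 000, 111, 011, 100
Majority votes: 0110110

0110110


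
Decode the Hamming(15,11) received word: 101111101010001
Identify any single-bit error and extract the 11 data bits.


Syndrome = 15: error at position 15

Data: 11111010000 (corrected bit 15)


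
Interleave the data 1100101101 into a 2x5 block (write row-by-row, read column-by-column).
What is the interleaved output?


Matrix:
  11001
  01101
Read columns: 1011010011

1011010011


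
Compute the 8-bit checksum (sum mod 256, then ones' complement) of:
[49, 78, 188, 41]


Sum = 356 mod 256 = 100
Complement = 155

155


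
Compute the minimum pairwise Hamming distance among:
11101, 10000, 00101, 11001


Comparing all pairs, minimum distance: 1
Can detect 0 errors, correct 0 errors

1


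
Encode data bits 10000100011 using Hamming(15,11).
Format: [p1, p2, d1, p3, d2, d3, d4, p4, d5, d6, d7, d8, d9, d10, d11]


Parity bits: p1=0, p2=0, p3=0, p4=1

001000010100011


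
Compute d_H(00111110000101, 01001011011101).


XOR: 01110101011000
Count of 1s: 7

7


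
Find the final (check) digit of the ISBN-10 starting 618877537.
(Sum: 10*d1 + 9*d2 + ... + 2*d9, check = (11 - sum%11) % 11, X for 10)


Weighted sum: 309
309 mod 11 = 1

Check digit: X


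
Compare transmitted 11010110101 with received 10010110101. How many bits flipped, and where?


XOR: 01000000000

1 error(s) at position(s): 1


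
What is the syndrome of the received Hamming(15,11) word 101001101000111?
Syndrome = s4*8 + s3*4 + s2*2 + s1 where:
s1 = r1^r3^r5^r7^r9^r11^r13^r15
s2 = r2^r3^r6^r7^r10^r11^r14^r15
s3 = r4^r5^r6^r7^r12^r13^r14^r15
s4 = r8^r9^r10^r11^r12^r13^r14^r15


s1=0, s2=1, s3=1, s4=0

Syndrome = 6 (error at position 6)


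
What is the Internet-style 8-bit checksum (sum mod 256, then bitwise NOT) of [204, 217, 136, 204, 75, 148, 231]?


Sum = 1215 mod 256 = 191
Complement = 64

64


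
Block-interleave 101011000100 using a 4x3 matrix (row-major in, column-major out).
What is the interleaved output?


Matrix:
  101
  011
  000
  100
Read columns: 100101001100

100101001100


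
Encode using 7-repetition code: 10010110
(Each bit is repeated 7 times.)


Each bit -> 7 copies

11111110000000000000011111110000000111111111111110000000


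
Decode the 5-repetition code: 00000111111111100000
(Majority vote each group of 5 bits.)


Groups: 00000, 11111, 11111, 00000
Majority votes: 0110

0110


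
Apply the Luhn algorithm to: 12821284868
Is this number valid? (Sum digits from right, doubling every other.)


Luhn sum = 57
57 mod 10 = 7

Invalid (Luhn sum mod 10 = 7)


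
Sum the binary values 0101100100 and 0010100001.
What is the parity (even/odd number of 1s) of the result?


0101100100 = 356
0010100001 = 161
Sum = 517 = 1000000101
1s count = 3

odd parity (3 ones in 1000000101)


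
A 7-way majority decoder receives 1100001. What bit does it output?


Ones: 3 out of 7
Threshold: 4

0 (3/7 voted 1)


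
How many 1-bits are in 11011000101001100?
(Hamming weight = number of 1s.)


Counting 1s in 11011000101001100

8


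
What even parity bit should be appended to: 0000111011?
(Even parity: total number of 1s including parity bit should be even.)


Number of 1s in data: 5
Parity bit: 1

1
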